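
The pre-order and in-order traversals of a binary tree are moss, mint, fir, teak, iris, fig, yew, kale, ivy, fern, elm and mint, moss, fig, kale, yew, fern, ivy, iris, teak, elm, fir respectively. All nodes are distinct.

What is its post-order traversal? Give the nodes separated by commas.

The first element of pre-order is the root; it splits in-order into left and right subtrees.
Root moss: left subtree has 1 node {mint}, right has 9 {fig, kale, yew, fern, ivy, iris, teak, elm, fir}.
  Root fir: left subtree has 8 nodes {fig, kale, yew, fern, ivy, iris, teak, elm}, right has 0 { }.
    Root teak: left subtree has 6 nodes {fig, kale, yew, fern, ivy, iris}, right has 1 {elm}.
      Root iris: left subtree has 5 nodes {fig, kale, yew, fern, ivy}, right has 0 { }.
        Root fig: left subtree has 0 nodes { }, right has 4 {kale, yew, fern, ivy}.
          Root yew: left subtree has 1 node {kale}, right has 2 {fern, ivy}.
            Root ivy: left subtree has 1 node {fern}, right has 0 { }.

mint, kale, fern, ivy, yew, fig, iris, elm, teak, fir, moss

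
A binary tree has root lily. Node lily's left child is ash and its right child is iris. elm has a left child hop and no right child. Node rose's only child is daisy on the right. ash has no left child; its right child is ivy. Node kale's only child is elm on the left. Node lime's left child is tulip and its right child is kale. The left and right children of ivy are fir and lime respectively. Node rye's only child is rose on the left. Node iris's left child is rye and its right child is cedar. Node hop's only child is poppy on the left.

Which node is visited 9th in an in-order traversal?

In-order visits the left subtree, then the node, then the right subtree.
At lily: go left to ash.
  At ash: no left child.
  Visit ash.
  At ash: go right to ivy.
    At ivy: go left to fir.
      fir is a leaf — visit fir.
    Visit ivy.
    At ivy: go right to lime.
      At lime: go left to tulip.
        tulip is a leaf — visit tulip.
      Visit lime.
      At lime: go right to kale.
        At kale: go left to elm.
          At elm: go left to hop.
            At hop: go left to poppy.
              poppy is a leaf — visit poppy.
            Visit hop.
            At hop: no right child.
          Visit elm.
          At elm: no right child.
        Visit kale.
        At kale: no right child.
Visit lily.
At lily: go right to iris.
  At iris: go left to rye.
    At rye: go left to rose.
      At rose: no left child.
      Visit rose.
      At rose: go right to daisy.
        daisy is a leaf — visit daisy.
    Visit rye.
    At rye: no right child.
  Visit iris.
  At iris: go right to cedar.
    cedar is a leaf — visit cedar.
Full in-order sequence: ash, fir, ivy, tulip, lime, poppy, hop, elm, kale, lily, rose, daisy, rye, iris, cedar.

kale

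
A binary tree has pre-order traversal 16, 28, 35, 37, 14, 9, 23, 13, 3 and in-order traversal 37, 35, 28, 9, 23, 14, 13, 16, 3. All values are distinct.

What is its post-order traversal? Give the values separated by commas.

The first element of pre-order is the root; it splits in-order into left and right subtrees.
Root 16: left subtree has 7 nodes {37, 35, 28, 9, 23, 14, 13}, right has 1 {3}.
  Root 28: left subtree has 2 nodes {37, 35}, right has 4 {9, 23, 14, 13}.
    Root 35: left subtree has 1 node {37}, right has 0 { }.
    Root 14: left subtree has 2 nodes {9, 23}, right has 1 {13}.
      Root 9: left subtree has 0 nodes { }, right has 1 {23}.

37, 35, 23, 9, 13, 14, 28, 3, 16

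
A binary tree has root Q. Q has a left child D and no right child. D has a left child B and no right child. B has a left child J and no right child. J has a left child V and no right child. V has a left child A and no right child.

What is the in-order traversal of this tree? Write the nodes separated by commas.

In-order visits the left subtree, then the node, then the right subtree.
At Q: go left to D.
  At D: go left to B.
    At B: go left to J.
      At J: go left to V.
        At V: go left to A.
          A is a leaf — visit A.
        Visit V.
        At V: no right child.
      Visit J.
      At J: no right child.
    Visit B.
    At B: no right child.
  Visit D.
  At D: no right child.
Visit Q.
At Q: no right child.

A, V, J, B, D, Q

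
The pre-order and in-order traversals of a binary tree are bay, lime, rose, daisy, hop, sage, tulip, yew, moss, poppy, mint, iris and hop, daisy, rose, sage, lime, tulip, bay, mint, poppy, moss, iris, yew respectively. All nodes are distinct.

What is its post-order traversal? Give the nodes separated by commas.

The first element of pre-order is the root; it splits in-order into left and right subtrees.
Root bay: left subtree has 6 nodes {hop, daisy, rose, sage, lime, tulip}, right has 5 {mint, poppy, moss, iris, yew}.
  Root lime: left subtree has 4 nodes {hop, daisy, rose, sage}, right has 1 {tulip}.
    Root rose: left subtree has 2 nodes {hop, daisy}, right has 1 {sage}.
      Root daisy: left subtree has 1 node {hop}, right has 0 { }.
  Root yew: left subtree has 4 nodes {mint, poppy, moss, iris}, right has 0 { }.
    Root moss: left subtree has 2 nodes {mint, poppy}, right has 1 {iris}.
      Root poppy: left subtree has 1 node {mint}, right has 0 { }.

hop, daisy, sage, rose, tulip, lime, mint, poppy, iris, moss, yew, bay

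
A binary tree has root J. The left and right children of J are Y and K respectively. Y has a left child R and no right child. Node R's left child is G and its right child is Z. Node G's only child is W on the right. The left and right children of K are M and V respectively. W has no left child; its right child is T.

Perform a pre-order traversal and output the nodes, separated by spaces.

J Y R G W T Z K M V

Pre-order visits the node, then its left subtree, then its right subtree.
Visit J.
At J: go left to Y.
  Visit Y.
  At Y: go left to R.
    Visit R.
    At R: go left to G.
      Visit G.
      At G: no left child.
      At G: go right to W.
        Visit W.
        At W: no left child.
        At W: go right to T.
          T is a leaf — visit T.
    At R: go right to Z.
      Z is a leaf — visit Z.
  At Y: no right child.
At J: go right to K.
  Visit K.
  At K: go left to M.
    M is a leaf — visit M.
  At K: go right to V.
    V is a leaf — visit V.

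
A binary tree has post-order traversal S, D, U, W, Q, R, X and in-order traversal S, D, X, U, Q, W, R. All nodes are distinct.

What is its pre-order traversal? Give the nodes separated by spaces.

The last element of post-order is the root; it splits in-order into left and right subtrees.
Root X: left subtree has 2 nodes {S, D}, right has 4 {U, Q, W, R}.
  Root D: left subtree has 1 node {S}, right has 0 { }.
  Root R: left subtree has 3 nodes {U, Q, W}, right has 0 { }.
    Root Q: left subtree has 1 node {U}, right has 1 {W}.

X D S R Q U W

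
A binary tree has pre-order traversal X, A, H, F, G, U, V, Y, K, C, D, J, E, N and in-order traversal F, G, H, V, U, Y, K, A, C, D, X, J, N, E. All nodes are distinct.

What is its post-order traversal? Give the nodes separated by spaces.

The first element of pre-order is the root; it splits in-order into left and right subtrees.
Root X: left subtree has 10 nodes {F, G, H, V, U, Y, K, A, C, D}, right has 3 {J, N, E}.
  Root A: left subtree has 7 nodes {F, G, H, V, U, Y, K}, right has 2 {C, D}.
    Root H: left subtree has 2 nodes {F, G}, right has 4 {V, U, Y, K}.
      Root F: left subtree has 0 nodes { }, right has 1 {G}.
      Root U: left subtree has 1 node {V}, right has 2 {Y, K}.
        Root Y: left subtree has 0 nodes { }, right has 1 {K}.
    Root C: left subtree has 0 nodes { }, right has 1 {D}.
  Root J: left subtree has 0 nodes { }, right has 2 {N, E}.
    Root E: left subtree has 1 node {N}, right has 0 { }.

G F V K Y U H D C A N E J X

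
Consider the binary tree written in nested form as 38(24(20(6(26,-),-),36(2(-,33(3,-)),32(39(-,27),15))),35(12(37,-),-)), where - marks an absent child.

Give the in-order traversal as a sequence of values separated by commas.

In-order visits the left subtree, then the node, then the right subtree.
At 38: go left to 24.
  At 24: go left to 20.
    At 20: go left to 6.
      At 6: go left to 26.
        26 is a leaf — visit 26.
      Visit 6.
      At 6: no right child.
    Visit 20.
    At 20: no right child.
  Visit 24.
  At 24: go right to 36.
    At 36: go left to 2.
      At 2: no left child.
      Visit 2.
      At 2: go right to 33.
        At 33: go left to 3.
          3 is a leaf — visit 3.
        Visit 33.
        At 33: no right child.
    Visit 36.
    At 36: go right to 32.
      At 32: go left to 39.
        At 39: no left child.
        Visit 39.
        At 39: go right to 27.
          27 is a leaf — visit 27.
      Visit 32.
      At 32: go right to 15.
        15 is a leaf — visit 15.
Visit 38.
At 38: go right to 35.
  At 35: go left to 12.
    At 12: go left to 37.
      37 is a leaf — visit 37.
    Visit 12.
    At 12: no right child.
  Visit 35.
  At 35: no right child.

26, 6, 20, 24, 2, 3, 33, 36, 39, 27, 32, 15, 38, 37, 12, 35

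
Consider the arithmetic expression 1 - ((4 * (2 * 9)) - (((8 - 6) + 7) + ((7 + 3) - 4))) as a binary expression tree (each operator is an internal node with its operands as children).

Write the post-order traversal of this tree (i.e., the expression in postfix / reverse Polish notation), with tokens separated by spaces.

1 4 2 9 * * 8 6 - 7 + 7 3 + 4 - + - -

Post-order on an expression tree gives postfix notation: for each operator, emit left operand, right operand, then the operator.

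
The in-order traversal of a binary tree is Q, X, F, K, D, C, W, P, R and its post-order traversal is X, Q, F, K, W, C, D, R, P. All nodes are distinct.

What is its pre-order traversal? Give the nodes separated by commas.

P, D, K, F, Q, X, C, W, R

The last element of post-order is the root; it splits in-order into left and right subtrees.
Root P: left subtree has 7 nodes {Q, X, F, K, D, C, W}, right has 1 {R}.
  Root D: left subtree has 4 nodes {Q, X, F, K}, right has 2 {C, W}.
    Root K: left subtree has 3 nodes {Q, X, F}, right has 0 { }.
      Root F: left subtree has 2 nodes {Q, X}, right has 0 { }.
        Root Q: left subtree has 0 nodes { }, right has 1 {X}.
    Root C: left subtree has 0 nodes { }, right has 1 {W}.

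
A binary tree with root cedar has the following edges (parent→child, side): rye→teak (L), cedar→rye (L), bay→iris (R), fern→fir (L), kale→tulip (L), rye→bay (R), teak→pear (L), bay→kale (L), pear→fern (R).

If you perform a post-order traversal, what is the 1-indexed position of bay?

Post-order visits the left subtree, then the right subtree, then the node.
At cedar: go left to rye.
  At rye: go left to teak.
    At teak: go left to pear.
      At pear: no left child.
      At pear: go right to fern.
        At fern: go left to fir.
          fir is a leaf — visit fir.
        At fern: no right child.
        Visit fern.
      Visit pear.
    At teak: no right child.
    Visit teak.
  At rye: go right to bay.
    At bay: go left to kale.
      At kale: go left to tulip.
        tulip is a leaf — visit tulip.
      At kale: no right child.
      Visit kale.
    At bay: go right to iris.
      iris is a leaf — visit iris.
    Visit bay.
  Visit rye.
At cedar: no right child.
Visit cedar.
Full post-order sequence: fir, fern, pear, teak, tulip, kale, iris, bay, rye, cedar.

8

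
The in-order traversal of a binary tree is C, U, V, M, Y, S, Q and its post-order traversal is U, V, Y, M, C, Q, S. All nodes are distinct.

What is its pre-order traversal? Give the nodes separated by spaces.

S C M V U Y Q

The last element of post-order is the root; it splits in-order into left and right subtrees.
Root S: left subtree has 5 nodes {C, U, V, M, Y}, right has 1 {Q}.
  Root C: left subtree has 0 nodes { }, right has 4 {U, V, M, Y}.
    Root M: left subtree has 2 nodes {U, V}, right has 1 {Y}.
      Root V: left subtree has 1 node {U}, right has 0 { }.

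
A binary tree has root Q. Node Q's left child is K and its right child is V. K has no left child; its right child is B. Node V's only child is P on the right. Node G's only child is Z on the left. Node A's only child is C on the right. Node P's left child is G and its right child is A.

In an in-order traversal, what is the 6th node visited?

In-order visits the left subtree, then the node, then the right subtree.
At Q: go left to K.
  At K: no left child.
  Visit K.
  At K: go right to B.
    B is a leaf — visit B.
Visit Q.
At Q: go right to V.
  At V: no left child.
  Visit V.
  At V: go right to P.
    At P: go left to G.
      At G: go left to Z.
        Z is a leaf — visit Z.
      Visit G.
      At G: no right child.
    Visit P.
    At P: go right to A.
      At A: no left child.
      Visit A.
      At A: go right to C.
        C is a leaf — visit C.
Full in-order sequence: K, B, Q, V, Z, G, P, A, C.

G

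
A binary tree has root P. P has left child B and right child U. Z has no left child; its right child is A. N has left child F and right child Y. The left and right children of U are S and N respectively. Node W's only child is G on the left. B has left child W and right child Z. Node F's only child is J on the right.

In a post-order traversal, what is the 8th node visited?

Post-order visits the left subtree, then the right subtree, then the node.
At P: go left to B.
  At B: go left to W.
    At W: go left to G.
      G is a leaf — visit G.
    At W: no right child.
    Visit W.
  At B: go right to Z.
    At Z: no left child.
    At Z: go right to A.
      A is a leaf — visit A.
    Visit Z.
  Visit B.
At P: go right to U.
  At U: go left to S.
    S is a leaf — visit S.
  At U: go right to N.
    At N: go left to F.
      At F: no left child.
      At F: go right to J.
        J is a leaf — visit J.
      Visit F.
    At N: go right to Y.
      Y is a leaf — visit Y.
    Visit N.
  Visit U.
Visit P.
Full post-order sequence: G, W, A, Z, B, S, J, F, Y, N, U, P.

F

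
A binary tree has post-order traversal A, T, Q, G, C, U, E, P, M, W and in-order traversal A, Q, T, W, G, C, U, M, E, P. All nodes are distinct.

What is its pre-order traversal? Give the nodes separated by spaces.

W Q A T M U C G P E

The last element of post-order is the root; it splits in-order into left and right subtrees.
Root W: left subtree has 3 nodes {A, Q, T}, right has 6 {G, C, U, M, E, P}.
  Root Q: left subtree has 1 node {A}, right has 1 {T}.
  Root M: left subtree has 3 nodes {G, C, U}, right has 2 {E, P}.
    Root U: left subtree has 2 nodes {G, C}, right has 0 { }.
      Root C: left subtree has 1 node {G}, right has 0 { }.
    Root P: left subtree has 1 node {E}, right has 0 { }.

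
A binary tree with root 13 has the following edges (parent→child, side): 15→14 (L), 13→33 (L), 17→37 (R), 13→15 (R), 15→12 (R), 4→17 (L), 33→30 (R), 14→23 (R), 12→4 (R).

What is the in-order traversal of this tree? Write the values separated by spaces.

In-order visits the left subtree, then the node, then the right subtree.
At 13: go left to 33.
  At 33: no left child.
  Visit 33.
  At 33: go right to 30.
    30 is a leaf — visit 30.
Visit 13.
At 13: go right to 15.
  At 15: go left to 14.
    At 14: no left child.
    Visit 14.
    At 14: go right to 23.
      23 is a leaf — visit 23.
  Visit 15.
  At 15: go right to 12.
    At 12: no left child.
    Visit 12.
    At 12: go right to 4.
      At 4: go left to 17.
        At 17: no left child.
        Visit 17.
        At 17: go right to 37.
          37 is a leaf — visit 37.
      Visit 4.
      At 4: no right child.

33 30 13 14 23 15 12 17 37 4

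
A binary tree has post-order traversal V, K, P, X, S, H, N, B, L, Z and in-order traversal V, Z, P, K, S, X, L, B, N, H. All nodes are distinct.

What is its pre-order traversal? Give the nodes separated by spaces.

Z V L S P K X B N H

The last element of post-order is the root; it splits in-order into left and right subtrees.
Root Z: left subtree has 1 node {V}, right has 8 {P, K, S, X, L, B, N, H}.
  Root L: left subtree has 4 nodes {P, K, S, X}, right has 3 {B, N, H}.
    Root S: left subtree has 2 nodes {P, K}, right has 1 {X}.
      Root P: left subtree has 0 nodes { }, right has 1 {K}.
    Root B: left subtree has 0 nodes { }, right has 2 {N, H}.
      Root N: left subtree has 0 nodes { }, right has 1 {H}.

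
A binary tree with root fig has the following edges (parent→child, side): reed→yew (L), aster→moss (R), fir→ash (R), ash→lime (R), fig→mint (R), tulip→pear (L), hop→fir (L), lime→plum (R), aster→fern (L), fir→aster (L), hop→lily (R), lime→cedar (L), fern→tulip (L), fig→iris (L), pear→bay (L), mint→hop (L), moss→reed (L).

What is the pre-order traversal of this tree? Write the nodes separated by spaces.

fig iris mint hop fir aster fern tulip pear bay moss reed yew ash lime cedar plum lily

Pre-order visits the node, then its left subtree, then its right subtree.
Visit fig.
At fig: go left to iris.
  iris is a leaf — visit iris.
At fig: go right to mint.
  Visit mint.
  At mint: go left to hop.
    Visit hop.
    At hop: go left to fir.
      Visit fir.
      At fir: go left to aster.
        Visit aster.
        At aster: go left to fern.
          Visit fern.
          At fern: go left to tulip.
            Visit tulip.
            At tulip: go left to pear.
              Visit pear.
              At pear: go left to bay.
                bay is a leaf — visit bay.
              At pear: no right child.
            At tulip: no right child.
          At fern: no right child.
        At aster: go right to moss.
          Visit moss.
          At moss: go left to reed.
            Visit reed.
            At reed: go left to yew.
              yew is a leaf — visit yew.
            At reed: no right child.
          At moss: no right child.
      At fir: go right to ash.
        Visit ash.
        At ash: no left child.
        At ash: go right to lime.
          Visit lime.
          At lime: go left to cedar.
            cedar is a leaf — visit cedar.
          At lime: go right to plum.
            plum is a leaf — visit plum.
    At hop: go right to lily.
      lily is a leaf — visit lily.
  At mint: no right child.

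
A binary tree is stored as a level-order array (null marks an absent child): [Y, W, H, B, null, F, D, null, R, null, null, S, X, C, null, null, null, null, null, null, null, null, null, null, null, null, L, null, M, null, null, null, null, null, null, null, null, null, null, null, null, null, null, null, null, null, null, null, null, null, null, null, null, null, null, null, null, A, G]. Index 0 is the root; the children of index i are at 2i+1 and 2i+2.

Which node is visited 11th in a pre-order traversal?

Pre-order visits the node, then its left subtree, then its right subtree.
Visit Y.
At Y: go left to W.
  Visit W.
  At W: go left to B.
    Visit B.
    At B: no left child.
    At B: go right to R.
      R is a leaf — visit R.
  At W: no right child.
At Y: go right to H.
  Visit H.
  At H: go left to F.
    Visit F.
    At F: go left to S.
      S is a leaf — visit S.
    At F: go right to X.
      Visit X.
      At X: no left child.
      At X: go right to L.
        L is a leaf — visit L.
  At H: go right to D.
    Visit D.
    At D: go left to C.
      Visit C.
      At C: no left child.
      At C: go right to M.
        Visit M.
        At M: go left to A.
          A is a leaf — visit A.
        At M: go right to G.
          G is a leaf — visit G.
    At D: no right child.
Full pre-order sequence: Y, W, B, R, H, F, S, X, L, D, C, M, A, G.

C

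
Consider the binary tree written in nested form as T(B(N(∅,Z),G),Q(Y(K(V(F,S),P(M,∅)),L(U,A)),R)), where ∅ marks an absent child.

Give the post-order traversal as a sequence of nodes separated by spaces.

Z N G B F S V M P K U A L Y R Q T

Post-order visits the left subtree, then the right subtree, then the node.
At T: go left to B.
  At B: go left to N.
    At N: no left child.
    At N: go right to Z.
      Z is a leaf — visit Z.
    Visit N.
  At B: go right to G.
    G is a leaf — visit G.
  Visit B.
At T: go right to Q.
  At Q: go left to Y.
    At Y: go left to K.
      At K: go left to V.
        At V: go left to F.
          F is a leaf — visit F.
        At V: go right to S.
          S is a leaf — visit S.
        Visit V.
      At K: go right to P.
        At P: go left to M.
          M is a leaf — visit M.
        At P: no right child.
        Visit P.
      Visit K.
    At Y: go right to L.
      At L: go left to U.
        U is a leaf — visit U.
      At L: go right to A.
        A is a leaf — visit A.
      Visit L.
    Visit Y.
  At Q: go right to R.
    R is a leaf — visit R.
  Visit Q.
Visit T.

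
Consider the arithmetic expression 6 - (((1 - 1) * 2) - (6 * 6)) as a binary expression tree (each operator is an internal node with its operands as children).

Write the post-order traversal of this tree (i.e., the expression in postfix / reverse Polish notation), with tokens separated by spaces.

6 1 1 - 2 * 6 6 * - -

Post-order on an expression tree gives postfix notation: for each operator, emit left operand, right operand, then the operator.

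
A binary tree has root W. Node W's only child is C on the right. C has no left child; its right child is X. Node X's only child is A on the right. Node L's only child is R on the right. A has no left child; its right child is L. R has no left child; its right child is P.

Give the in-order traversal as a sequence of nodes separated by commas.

W, C, X, A, L, R, P

In-order visits the left subtree, then the node, then the right subtree.
At W: no left child.
Visit W.
At W: go right to C.
  At C: no left child.
  Visit C.
  At C: go right to X.
    At X: no left child.
    Visit X.
    At X: go right to A.
      At A: no left child.
      Visit A.
      At A: go right to L.
        At L: no left child.
        Visit L.
        At L: go right to R.
          At R: no left child.
          Visit R.
          At R: go right to P.
            P is a leaf — visit P.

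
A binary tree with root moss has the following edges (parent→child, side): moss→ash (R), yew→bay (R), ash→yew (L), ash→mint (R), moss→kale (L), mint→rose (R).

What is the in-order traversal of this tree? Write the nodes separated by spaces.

In-order visits the left subtree, then the node, then the right subtree.
At moss: go left to kale.
  kale is a leaf — visit kale.
Visit moss.
At moss: go right to ash.
  At ash: go left to yew.
    At yew: no left child.
    Visit yew.
    At yew: go right to bay.
      bay is a leaf — visit bay.
  Visit ash.
  At ash: go right to mint.
    At mint: no left child.
    Visit mint.
    At mint: go right to rose.
      rose is a leaf — visit rose.

kale moss yew bay ash mint rose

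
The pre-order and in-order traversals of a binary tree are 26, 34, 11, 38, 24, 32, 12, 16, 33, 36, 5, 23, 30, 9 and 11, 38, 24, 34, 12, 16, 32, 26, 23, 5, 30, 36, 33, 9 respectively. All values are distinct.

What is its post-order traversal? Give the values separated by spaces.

24 38 11 16 12 32 34 23 30 5 36 9 33 26

The first element of pre-order is the root; it splits in-order into left and right subtrees.
Root 26: left subtree has 7 nodes {11, 38, 24, 34, 12, 16, 32}, right has 6 {23, 5, 30, 36, 33, 9}.
  Root 34: left subtree has 3 nodes {11, 38, 24}, right has 3 {12, 16, 32}.
    Root 11: left subtree has 0 nodes { }, right has 2 {38, 24}.
      Root 38: left subtree has 0 nodes { }, right has 1 {24}.
    Root 32: left subtree has 2 nodes {12, 16}, right has 0 { }.
      Root 12: left subtree has 0 nodes { }, right has 1 {16}.
  Root 33: left subtree has 4 nodes {23, 5, 30, 36}, right has 1 {9}.
    Root 36: left subtree has 3 nodes {23, 5, 30}, right has 0 { }.
      Root 5: left subtree has 1 node {23}, right has 1 {30}.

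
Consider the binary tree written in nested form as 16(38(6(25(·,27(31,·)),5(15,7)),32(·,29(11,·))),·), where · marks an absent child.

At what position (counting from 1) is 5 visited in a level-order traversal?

6

Level-order visits nodes level by level from the root, left to right within each level.
Level 0: 16
Level 1: 38
Level 2: 6, 32
Level 3: 25, 5, 29
Level 4: 27, 15, 7, 11
Level 5: 31
Full level-order sequence: 16, 38, 6, 32, 25, 5, 29, 27, 15, 7, 11, 31.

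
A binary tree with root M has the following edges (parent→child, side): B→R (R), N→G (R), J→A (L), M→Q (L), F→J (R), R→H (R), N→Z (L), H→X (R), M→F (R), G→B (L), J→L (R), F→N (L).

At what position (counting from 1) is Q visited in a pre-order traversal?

Pre-order visits the node, then its left subtree, then its right subtree.
Visit M.
At M: go left to Q.
  Q is a leaf — visit Q.
At M: go right to F.
  Visit F.
  At F: go left to N.
    Visit N.
    At N: go left to Z.
      Z is a leaf — visit Z.
    At N: go right to G.
      Visit G.
      At G: go left to B.
        Visit B.
        At B: no left child.
        At B: go right to R.
          Visit R.
          At R: no left child.
          At R: go right to H.
            Visit H.
            At H: no left child.
            At H: go right to X.
              X is a leaf — visit X.
      At G: no right child.
  At F: go right to J.
    Visit J.
    At J: go left to A.
      A is a leaf — visit A.
    At J: go right to L.
      L is a leaf — visit L.
Full pre-order sequence: M, Q, F, N, Z, G, B, R, H, X, J, A, L.

2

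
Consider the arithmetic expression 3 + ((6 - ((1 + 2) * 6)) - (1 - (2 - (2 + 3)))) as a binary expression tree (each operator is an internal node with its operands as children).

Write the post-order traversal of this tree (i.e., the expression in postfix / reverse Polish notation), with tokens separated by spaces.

Post-order on an expression tree gives postfix notation: for each operator, emit left operand, right operand, then the operator.

3 6 1 2 + 6 * - 1 2 2 3 + - - - +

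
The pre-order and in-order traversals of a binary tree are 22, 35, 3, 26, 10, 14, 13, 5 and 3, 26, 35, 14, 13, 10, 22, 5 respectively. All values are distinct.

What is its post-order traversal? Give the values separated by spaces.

The first element of pre-order is the root; it splits in-order into left and right subtrees.
Root 22: left subtree has 6 nodes {3, 26, 35, 14, 13, 10}, right has 1 {5}.
  Root 35: left subtree has 2 nodes {3, 26}, right has 3 {14, 13, 10}.
    Root 3: left subtree has 0 nodes { }, right has 1 {26}.
    Root 10: left subtree has 2 nodes {14, 13}, right has 0 { }.
      Root 14: left subtree has 0 nodes { }, right has 1 {13}.

26 3 13 14 10 35 5 22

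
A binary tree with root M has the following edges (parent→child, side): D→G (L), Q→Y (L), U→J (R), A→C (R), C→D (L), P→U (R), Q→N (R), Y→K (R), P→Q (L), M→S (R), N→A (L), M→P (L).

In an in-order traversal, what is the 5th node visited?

In-order visits the left subtree, then the node, then the right subtree.
At M: go left to P.
  At P: go left to Q.
    At Q: go left to Y.
      At Y: no left child.
      Visit Y.
      At Y: go right to K.
        K is a leaf — visit K.
    Visit Q.
    At Q: go right to N.
      At N: go left to A.
        At A: no left child.
        Visit A.
        At A: go right to C.
          At C: go left to D.
            At D: go left to G.
              G is a leaf — visit G.
            Visit D.
            At D: no right child.
          Visit C.
          At C: no right child.
      Visit N.
      At N: no right child.
  Visit P.
  At P: go right to U.
    At U: no left child.
    Visit U.
    At U: go right to J.
      J is a leaf — visit J.
Visit M.
At M: go right to S.
  S is a leaf — visit S.
Full in-order sequence: Y, K, Q, A, G, D, C, N, P, U, J, M, S.

G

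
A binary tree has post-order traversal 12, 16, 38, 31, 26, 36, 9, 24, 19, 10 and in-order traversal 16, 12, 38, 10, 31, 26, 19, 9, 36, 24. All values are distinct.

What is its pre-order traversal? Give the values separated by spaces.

10 38 16 12 19 26 31 24 9 36

The last element of post-order is the root; it splits in-order into left and right subtrees.
Root 10: left subtree has 3 nodes {16, 12, 38}, right has 6 {31, 26, 19, 9, 36, 24}.
  Root 38: left subtree has 2 nodes {16, 12}, right has 0 { }.
    Root 16: left subtree has 0 nodes { }, right has 1 {12}.
  Root 19: left subtree has 2 nodes {31, 26}, right has 3 {9, 36, 24}.
    Root 26: left subtree has 1 node {31}, right has 0 { }.
    Root 24: left subtree has 2 nodes {9, 36}, right has 0 { }.
      Root 9: left subtree has 0 nodes { }, right has 1 {36}.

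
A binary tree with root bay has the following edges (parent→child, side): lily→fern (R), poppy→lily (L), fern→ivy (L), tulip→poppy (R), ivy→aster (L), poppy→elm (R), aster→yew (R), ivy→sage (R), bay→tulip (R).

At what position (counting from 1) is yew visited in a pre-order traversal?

8

Pre-order visits the node, then its left subtree, then its right subtree.
Visit bay.
At bay: no left child.
At bay: go right to tulip.
  Visit tulip.
  At tulip: no left child.
  At tulip: go right to poppy.
    Visit poppy.
    At poppy: go left to lily.
      Visit lily.
      At lily: no left child.
      At lily: go right to fern.
        Visit fern.
        At fern: go left to ivy.
          Visit ivy.
          At ivy: go left to aster.
            Visit aster.
            At aster: no left child.
            At aster: go right to yew.
              yew is a leaf — visit yew.
          At ivy: go right to sage.
            sage is a leaf — visit sage.
        At fern: no right child.
    At poppy: go right to elm.
      elm is a leaf — visit elm.
Full pre-order sequence: bay, tulip, poppy, lily, fern, ivy, aster, yew, sage, elm.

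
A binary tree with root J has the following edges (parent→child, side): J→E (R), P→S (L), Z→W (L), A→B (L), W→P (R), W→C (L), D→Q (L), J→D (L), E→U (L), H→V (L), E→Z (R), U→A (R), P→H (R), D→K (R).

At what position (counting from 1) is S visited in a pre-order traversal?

13

Pre-order visits the node, then its left subtree, then its right subtree.
Visit J.
At J: go left to D.
  Visit D.
  At D: go left to Q.
    Q is a leaf — visit Q.
  At D: go right to K.
    K is a leaf — visit K.
At J: go right to E.
  Visit E.
  At E: go left to U.
    Visit U.
    At U: no left child.
    At U: go right to A.
      Visit A.
      At A: go left to B.
        B is a leaf — visit B.
      At A: no right child.
  At E: go right to Z.
    Visit Z.
    At Z: go left to W.
      Visit W.
      At W: go left to C.
        C is a leaf — visit C.
      At W: go right to P.
        Visit P.
        At P: go left to S.
          S is a leaf — visit S.
        At P: go right to H.
          Visit H.
          At H: go left to V.
            V is a leaf — visit V.
          At H: no right child.
    At Z: no right child.
Full pre-order sequence: J, D, Q, K, E, U, A, B, Z, W, C, P, S, H, V.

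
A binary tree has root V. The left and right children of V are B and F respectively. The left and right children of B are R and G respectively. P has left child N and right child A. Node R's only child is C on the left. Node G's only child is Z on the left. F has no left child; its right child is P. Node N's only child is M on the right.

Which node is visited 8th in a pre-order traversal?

Pre-order visits the node, then its left subtree, then its right subtree.
Visit V.
At V: go left to B.
  Visit B.
  At B: go left to R.
    Visit R.
    At R: go left to C.
      C is a leaf — visit C.
    At R: no right child.
  At B: go right to G.
    Visit G.
    At G: go left to Z.
      Z is a leaf — visit Z.
    At G: no right child.
At V: go right to F.
  Visit F.
  At F: no left child.
  At F: go right to P.
    Visit P.
    At P: go left to N.
      Visit N.
      At N: no left child.
      At N: go right to M.
        M is a leaf — visit M.
    At P: go right to A.
      A is a leaf — visit A.
Full pre-order sequence: V, B, R, C, G, Z, F, P, N, M, A.

P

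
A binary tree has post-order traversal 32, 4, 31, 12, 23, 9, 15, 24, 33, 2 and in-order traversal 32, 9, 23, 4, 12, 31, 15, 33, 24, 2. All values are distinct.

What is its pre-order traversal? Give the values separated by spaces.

The last element of post-order is the root; it splits in-order into left and right subtrees.
Root 2: left subtree has 9 nodes {32, 9, 23, 4, 12, 31, 15, 33, 24}, right has 0 { }.
  Root 33: left subtree has 7 nodes {32, 9, 23, 4, 12, 31, 15}, right has 1 {24}.
    Root 15: left subtree has 6 nodes {32, 9, 23, 4, 12, 31}, right has 0 { }.
      Root 9: left subtree has 1 node {32}, right has 4 {23, 4, 12, 31}.
        Root 23: left subtree has 0 nodes { }, right has 3 {4, 12, 31}.
          Root 12: left subtree has 1 node {4}, right has 1 {31}.

2 33 15 9 32 23 12 4 31 24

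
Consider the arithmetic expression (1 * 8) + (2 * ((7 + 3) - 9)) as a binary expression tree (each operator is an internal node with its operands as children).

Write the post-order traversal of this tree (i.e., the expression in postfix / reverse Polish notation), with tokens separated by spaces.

1 8 * 2 7 3 + 9 - * +

Post-order on an expression tree gives postfix notation: for each operator, emit left operand, right operand, then the operator.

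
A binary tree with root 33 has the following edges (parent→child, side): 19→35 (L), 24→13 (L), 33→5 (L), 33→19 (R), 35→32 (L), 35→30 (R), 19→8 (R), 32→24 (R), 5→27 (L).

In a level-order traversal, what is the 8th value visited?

30

Level-order visits nodes level by level from the root, left to right within each level.
Level 0: 33
Level 1: 5, 19
Level 2: 27, 35, 8
Level 3: 32, 30
Level 4: 24
Level 5: 13
Full level-order sequence: 33, 5, 19, 27, 35, 8, 32, 30, 24, 13.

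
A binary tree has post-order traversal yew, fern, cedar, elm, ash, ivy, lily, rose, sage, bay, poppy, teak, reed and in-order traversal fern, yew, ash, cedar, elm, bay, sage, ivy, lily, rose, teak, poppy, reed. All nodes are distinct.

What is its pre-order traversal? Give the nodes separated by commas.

reed, teak, bay, ash, fern, yew, elm, cedar, sage, rose, lily, ivy, poppy

The last element of post-order is the root; it splits in-order into left and right subtrees.
Root reed: left subtree has 12 nodes {fern, yew, ash, cedar, elm, bay, sage, ivy, lily, rose, teak, poppy}, right has 0 { }.
  Root teak: left subtree has 10 nodes {fern, yew, ash, cedar, elm, bay, sage, ivy, lily, rose}, right has 1 {poppy}.
    Root bay: left subtree has 5 nodes {fern, yew, ash, cedar, elm}, right has 4 {sage, ivy, lily, rose}.
      Root ash: left subtree has 2 nodes {fern, yew}, right has 2 {cedar, elm}.
        Root fern: left subtree has 0 nodes { }, right has 1 {yew}.
        Root elm: left subtree has 1 node {cedar}, right has 0 { }.
      Root sage: left subtree has 0 nodes { }, right has 3 {ivy, lily, rose}.
        Root rose: left subtree has 2 nodes {ivy, lily}, right has 0 { }.
          Root lily: left subtree has 1 node {ivy}, right has 0 { }.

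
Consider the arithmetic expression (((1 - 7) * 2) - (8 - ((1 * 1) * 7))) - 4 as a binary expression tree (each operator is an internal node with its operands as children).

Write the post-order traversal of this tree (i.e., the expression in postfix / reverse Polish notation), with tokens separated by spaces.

1 7 - 2 * 8 1 1 * 7 * - - 4 -

Post-order on an expression tree gives postfix notation: for each operator, emit left operand, right operand, then the operator.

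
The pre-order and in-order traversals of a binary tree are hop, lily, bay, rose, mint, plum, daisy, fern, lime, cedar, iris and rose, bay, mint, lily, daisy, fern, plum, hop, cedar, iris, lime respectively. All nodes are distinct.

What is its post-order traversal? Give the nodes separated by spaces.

rose mint bay fern daisy plum lily iris cedar lime hop

The first element of pre-order is the root; it splits in-order into left and right subtrees.
Root hop: left subtree has 7 nodes {rose, bay, mint, lily, daisy, fern, plum}, right has 3 {cedar, iris, lime}.
  Root lily: left subtree has 3 nodes {rose, bay, mint}, right has 3 {daisy, fern, plum}.
    Root bay: left subtree has 1 node {rose}, right has 1 {mint}.
    Root plum: left subtree has 2 nodes {daisy, fern}, right has 0 { }.
      Root daisy: left subtree has 0 nodes { }, right has 1 {fern}.
  Root lime: left subtree has 2 nodes {cedar, iris}, right has 0 { }.
    Root cedar: left subtree has 0 nodes { }, right has 1 {iris}.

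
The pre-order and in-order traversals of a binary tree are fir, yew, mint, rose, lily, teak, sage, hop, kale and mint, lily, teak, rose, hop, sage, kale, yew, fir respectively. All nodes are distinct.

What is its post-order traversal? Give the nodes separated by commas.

teak, lily, hop, kale, sage, rose, mint, yew, fir

The first element of pre-order is the root; it splits in-order into left and right subtrees.
Root fir: left subtree has 8 nodes {mint, lily, teak, rose, hop, sage, kale, yew}, right has 0 { }.
  Root yew: left subtree has 7 nodes {mint, lily, teak, rose, hop, sage, kale}, right has 0 { }.
    Root mint: left subtree has 0 nodes { }, right has 6 {lily, teak, rose, hop, sage, kale}.
      Root rose: left subtree has 2 nodes {lily, teak}, right has 3 {hop, sage, kale}.
        Root lily: left subtree has 0 nodes { }, right has 1 {teak}.
        Root sage: left subtree has 1 node {hop}, right has 1 {kale}.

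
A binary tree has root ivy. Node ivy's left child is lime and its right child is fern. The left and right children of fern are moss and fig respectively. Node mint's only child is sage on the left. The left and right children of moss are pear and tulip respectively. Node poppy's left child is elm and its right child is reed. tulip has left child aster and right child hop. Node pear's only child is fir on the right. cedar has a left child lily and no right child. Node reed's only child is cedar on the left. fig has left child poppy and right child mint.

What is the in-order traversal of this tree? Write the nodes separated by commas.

In-order visits the left subtree, then the node, then the right subtree.
At ivy: go left to lime.
  lime is a leaf — visit lime.
Visit ivy.
At ivy: go right to fern.
  At fern: go left to moss.
    At moss: go left to pear.
      At pear: no left child.
      Visit pear.
      At pear: go right to fir.
        fir is a leaf — visit fir.
    Visit moss.
    At moss: go right to tulip.
      At tulip: go left to aster.
        aster is a leaf — visit aster.
      Visit tulip.
      At tulip: go right to hop.
        hop is a leaf — visit hop.
  Visit fern.
  At fern: go right to fig.
    At fig: go left to poppy.
      At poppy: go left to elm.
        elm is a leaf — visit elm.
      Visit poppy.
      At poppy: go right to reed.
        At reed: go left to cedar.
          At cedar: go left to lily.
            lily is a leaf — visit lily.
          Visit cedar.
          At cedar: no right child.
        Visit reed.
        At reed: no right child.
    Visit fig.
    At fig: go right to mint.
      At mint: go left to sage.
        sage is a leaf — visit sage.
      Visit mint.
      At mint: no right child.

lime, ivy, pear, fir, moss, aster, tulip, hop, fern, elm, poppy, lily, cedar, reed, fig, sage, mint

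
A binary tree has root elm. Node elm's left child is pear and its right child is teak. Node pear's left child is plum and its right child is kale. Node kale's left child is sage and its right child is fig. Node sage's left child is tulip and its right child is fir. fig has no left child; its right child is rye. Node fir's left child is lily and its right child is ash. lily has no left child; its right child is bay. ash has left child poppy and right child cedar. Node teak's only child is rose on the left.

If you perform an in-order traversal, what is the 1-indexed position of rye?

13

In-order visits the left subtree, then the node, then the right subtree.
At elm: go left to pear.
  At pear: go left to plum.
    plum is a leaf — visit plum.
  Visit pear.
  At pear: go right to kale.
    At kale: go left to sage.
      At sage: go left to tulip.
        tulip is a leaf — visit tulip.
      Visit sage.
      At sage: go right to fir.
        At fir: go left to lily.
          At lily: no left child.
          Visit lily.
          At lily: go right to bay.
            bay is a leaf — visit bay.
        Visit fir.
        At fir: go right to ash.
          At ash: go left to poppy.
            poppy is a leaf — visit poppy.
          Visit ash.
          At ash: go right to cedar.
            cedar is a leaf — visit cedar.
    Visit kale.
    At kale: go right to fig.
      At fig: no left child.
      Visit fig.
      At fig: go right to rye.
        rye is a leaf — visit rye.
Visit elm.
At elm: go right to teak.
  At teak: go left to rose.
    rose is a leaf — visit rose.
  Visit teak.
  At teak: no right child.
Full in-order sequence: plum, pear, tulip, sage, lily, bay, fir, poppy, ash, cedar, kale, fig, rye, elm, rose, teak.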